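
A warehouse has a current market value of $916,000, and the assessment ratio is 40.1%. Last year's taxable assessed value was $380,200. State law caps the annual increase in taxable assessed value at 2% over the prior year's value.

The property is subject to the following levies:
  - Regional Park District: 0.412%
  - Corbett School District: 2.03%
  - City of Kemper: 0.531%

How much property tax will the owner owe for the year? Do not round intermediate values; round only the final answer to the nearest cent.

$10,920.30

Uncapped assessed value = $916,000 × 0.401 = $367,316
Cap limit = $380,200 × 1.02 = $387,804
Taxable assessed value = min($367,316, $387,804) = $367,316 (cap does not bind)
Regional Park District: $367,316 × 0.00412 = $1,513.34192
Corbett School District: $367,316 × 0.0203 = $7,456.5148
City of Kemper: $367,316 × 0.00531 = $1,950.44796
Total = $10,920.30468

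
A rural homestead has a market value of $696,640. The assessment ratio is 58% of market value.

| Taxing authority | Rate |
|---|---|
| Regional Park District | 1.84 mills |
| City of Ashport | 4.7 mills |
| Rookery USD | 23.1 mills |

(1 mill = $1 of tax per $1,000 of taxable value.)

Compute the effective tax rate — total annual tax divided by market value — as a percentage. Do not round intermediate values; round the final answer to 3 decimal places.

1.719%

Assessed value = $696,640 × 0.58 = $404,051.2
Regional Park District: $404,051.2 × 0.00184 = $743.454208
City of Ashport: $404,051.2 × 0.0047 = $1,899.04064
Rookery USD: $404,051.2 × 0.0231 = $9,333.58272
Total tax = $11,976.077568
Effective rate = $11,976.077568 ÷ $696,640 = 1.719% of market value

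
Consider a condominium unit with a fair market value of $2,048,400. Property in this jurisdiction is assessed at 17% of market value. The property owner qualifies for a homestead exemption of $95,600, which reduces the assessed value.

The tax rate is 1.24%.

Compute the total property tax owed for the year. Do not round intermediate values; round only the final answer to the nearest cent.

Assessed value = $2,048,400 × 0.17 = $348,228
Taxable value = $348,228 − $95,600 = $252,628
Tax = $252,628 × 0.0124 = $3,132.5872

$3,132.59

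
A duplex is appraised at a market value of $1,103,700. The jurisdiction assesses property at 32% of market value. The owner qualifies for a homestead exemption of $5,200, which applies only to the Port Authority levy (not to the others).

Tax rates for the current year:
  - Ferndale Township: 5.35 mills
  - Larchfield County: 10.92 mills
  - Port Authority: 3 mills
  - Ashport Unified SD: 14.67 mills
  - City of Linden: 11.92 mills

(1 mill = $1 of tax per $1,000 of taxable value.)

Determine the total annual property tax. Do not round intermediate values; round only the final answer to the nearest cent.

Assessed value = $1,103,700 × 0.32 = $353,184
Ferndale Township: $353,184 × 0.00535 = $1,889.5344
Larchfield County: $353,184 × 0.01092 = $3,856.76928
Port Authority: ($353,184 − $5,200) × 0.003 = $347,984 × 0.003 = $1,043.952
Ashport Unified SD: $353,184 × 0.01467 = $5,181.20928
City of Linden: $353,184 × 0.01192 = $4,209.95328
Total = $16,181.41824

$16,181.42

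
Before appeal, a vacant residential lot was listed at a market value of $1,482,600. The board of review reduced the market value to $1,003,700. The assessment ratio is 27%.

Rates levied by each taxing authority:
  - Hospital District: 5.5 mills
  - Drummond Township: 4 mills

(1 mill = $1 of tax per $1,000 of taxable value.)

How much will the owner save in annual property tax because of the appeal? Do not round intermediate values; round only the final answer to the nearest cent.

Old assessed value = $1,482,600 × 0.27 = $400,302
New assessed value = $1,003,700 × 0.27 = $270,999
Combined rate = 0.0055 + 0.004 = 0.0095
Old tax = $400,302 × 0.0095 = $3,802.869
New tax = $270,999 × 0.0095 = $2,574.4905
Reduction = $3,802.869 − $2,574.4905 = $1,228.3785

$1,228.38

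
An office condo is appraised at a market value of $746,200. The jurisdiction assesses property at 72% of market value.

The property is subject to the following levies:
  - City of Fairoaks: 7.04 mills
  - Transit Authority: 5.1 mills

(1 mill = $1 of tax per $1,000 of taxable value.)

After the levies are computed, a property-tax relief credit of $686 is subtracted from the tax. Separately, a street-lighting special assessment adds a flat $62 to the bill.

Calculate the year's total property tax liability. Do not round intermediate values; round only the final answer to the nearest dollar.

$5,898

Assessed value = $746,200 × 0.72 = $537,264
City of Fairoaks: $537,264 × 0.00704 = $3,782.33856
Transit Authority: $537,264 × 0.0051 = $2,740.0464
Levies subtotal = $6,522.38496
After credit = $6,522.38496 − $686 = $5,836.38496
Total = $5,836.38496 + $62 = $5,898.38496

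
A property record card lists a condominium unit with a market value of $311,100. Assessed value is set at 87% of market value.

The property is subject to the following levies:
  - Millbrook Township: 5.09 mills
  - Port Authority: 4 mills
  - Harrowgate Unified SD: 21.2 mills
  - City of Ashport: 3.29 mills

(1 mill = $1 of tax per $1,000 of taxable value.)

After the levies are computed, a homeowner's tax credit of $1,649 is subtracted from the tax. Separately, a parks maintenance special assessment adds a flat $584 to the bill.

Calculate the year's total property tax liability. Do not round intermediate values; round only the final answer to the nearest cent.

Assessed value = $311,100 × 0.87 = $270,657
Millbrook Township: $270,657 × 0.00509 = $1,377.64413
Port Authority: $270,657 × 0.004 = $1,082.628
Harrowgate Unified SD: $270,657 × 0.0212 = $5,737.9284
City of Ashport: $270,657 × 0.00329 = $890.46153
Levies subtotal = $9,088.66206
After credit = $9,088.66206 − $1,649 = $7,439.66206
Total = $7,439.66206 + $584 = $8,023.66206

$8,023.66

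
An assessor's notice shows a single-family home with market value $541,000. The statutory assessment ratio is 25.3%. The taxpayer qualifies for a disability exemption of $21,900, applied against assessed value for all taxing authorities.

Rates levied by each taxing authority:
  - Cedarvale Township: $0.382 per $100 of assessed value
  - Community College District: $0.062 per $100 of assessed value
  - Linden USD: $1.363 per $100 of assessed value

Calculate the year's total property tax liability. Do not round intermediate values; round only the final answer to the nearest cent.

Assessed value = $541,000 × 0.253 = $136,873
Taxable value = $136,873 − $21,900 = $114,973
Cedarvale Township: $114,973 × 0.00382 = $439.19686
Community College District: $114,973 × 0.00062 = $71.28326
Linden USD: $114,973 × 0.01363 = $1,567.08199
Total = $439.19686 + $71.28326 + $1,567.08199 = $2,077.56211

$2,077.56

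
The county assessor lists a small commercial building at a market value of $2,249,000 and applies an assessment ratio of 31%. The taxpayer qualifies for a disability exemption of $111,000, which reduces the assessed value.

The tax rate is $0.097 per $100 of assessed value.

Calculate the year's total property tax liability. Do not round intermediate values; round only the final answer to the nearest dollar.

Assessed value = $2,249,000 × 0.31 = $697,190
Taxable value = $697,190 − $111,000 = $586,190
Tax = $586,190 × 0.00097 = $568.6043

$569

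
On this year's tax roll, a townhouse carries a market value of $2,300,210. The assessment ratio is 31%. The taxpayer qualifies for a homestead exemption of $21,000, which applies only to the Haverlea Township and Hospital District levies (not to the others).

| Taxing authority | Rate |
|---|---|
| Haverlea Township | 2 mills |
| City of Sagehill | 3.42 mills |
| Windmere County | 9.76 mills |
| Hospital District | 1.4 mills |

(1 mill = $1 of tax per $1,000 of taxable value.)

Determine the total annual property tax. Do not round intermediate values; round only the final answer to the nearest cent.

Assessed value = $2,300,210 × 0.31 = $713,065.1
Haverlea Township: ($713,065.1 − $21,000) × 0.002 = $692,065.1 × 0.002 = $1,384.1302
City of Sagehill: $713,065.1 × 0.00342 = $2,438.682642
Windmere County: $713,065.1 × 0.00976 = $6,959.515376
Hospital District: ($713,065.1 − $21,000) × 0.0014 = $692,065.1 × 0.0014 = $968.89114
Total = $11,751.219358

$11,751.22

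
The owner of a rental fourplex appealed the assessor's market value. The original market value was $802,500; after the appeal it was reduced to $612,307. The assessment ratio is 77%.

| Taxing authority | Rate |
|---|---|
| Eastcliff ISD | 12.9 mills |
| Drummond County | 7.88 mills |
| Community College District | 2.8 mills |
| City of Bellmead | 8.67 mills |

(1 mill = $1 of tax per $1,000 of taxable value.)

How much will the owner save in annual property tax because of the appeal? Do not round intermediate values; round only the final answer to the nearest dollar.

$4,723

Old assessed value = $802,500 × 0.77 = $617,925
New assessed value = $612,307 × 0.77 = $471,476.39
Combined rate = 0.0129 + 0.00788 + 0.0028 + 0.00867 = 0.03225
Old tax = $617,925 × 0.03225 = $19,928.08125
New tax = $471,476.39 × 0.03225 = $15,205.1135775
Reduction = $19,928.08125 − $15,205.1135775 = $4,722.9676725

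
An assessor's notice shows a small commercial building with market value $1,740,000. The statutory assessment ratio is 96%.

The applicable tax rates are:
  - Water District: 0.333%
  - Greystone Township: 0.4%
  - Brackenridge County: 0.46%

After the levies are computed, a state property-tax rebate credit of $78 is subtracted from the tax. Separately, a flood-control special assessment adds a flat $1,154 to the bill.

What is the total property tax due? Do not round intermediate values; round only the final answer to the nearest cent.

$21,003.87

Assessed value = $1,740,000 × 0.96 = $1,670,400
Water District: $1,670,400 × 0.00333 = $5,562.432
Greystone Township: $1,670,400 × 0.004 = $6,681.6
Brackenridge County: $1,670,400 × 0.0046 = $7,683.84
Levies subtotal = $19,927.872
After credit = $19,927.872 − $78 = $19,849.872
Total = $19,849.872 + $1,154 = $21,003.872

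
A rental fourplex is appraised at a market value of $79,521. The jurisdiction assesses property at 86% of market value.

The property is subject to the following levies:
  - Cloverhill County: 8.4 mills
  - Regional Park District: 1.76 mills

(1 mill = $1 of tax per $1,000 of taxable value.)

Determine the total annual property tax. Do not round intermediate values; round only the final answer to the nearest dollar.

$695

Assessed value = $79,521 × 0.86 = $68,388.06
Cloverhill County: $68,388.06 × 0.0084 = $574.459704
Regional Park District: $68,388.06 × 0.00176 = $120.3629856
Total = $574.459704 + $120.3629856 = $694.8226896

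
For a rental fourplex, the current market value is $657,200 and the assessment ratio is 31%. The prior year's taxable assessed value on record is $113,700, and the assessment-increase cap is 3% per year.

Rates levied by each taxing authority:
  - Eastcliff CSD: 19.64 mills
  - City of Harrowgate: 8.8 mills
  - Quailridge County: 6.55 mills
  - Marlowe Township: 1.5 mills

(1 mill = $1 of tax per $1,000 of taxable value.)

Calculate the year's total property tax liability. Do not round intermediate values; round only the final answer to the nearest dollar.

Uncapped assessed value = $657,200 × 0.31 = $203,732
Cap limit = $113,700 × 1.03 = $117,111
Taxable assessed value = min($203,732, $117,111) = $117,111 (cap binds)
Eastcliff CSD: $117,111 × 0.01964 = $2,300.06004
City of Harrowgate: $117,111 × 0.0088 = $1,030.5768
Quailridge County: $117,111 × 0.00655 = $767.07705
Marlowe Township: $117,111 × 0.0015 = $175.6665
Total = $4,273.38039

$4,273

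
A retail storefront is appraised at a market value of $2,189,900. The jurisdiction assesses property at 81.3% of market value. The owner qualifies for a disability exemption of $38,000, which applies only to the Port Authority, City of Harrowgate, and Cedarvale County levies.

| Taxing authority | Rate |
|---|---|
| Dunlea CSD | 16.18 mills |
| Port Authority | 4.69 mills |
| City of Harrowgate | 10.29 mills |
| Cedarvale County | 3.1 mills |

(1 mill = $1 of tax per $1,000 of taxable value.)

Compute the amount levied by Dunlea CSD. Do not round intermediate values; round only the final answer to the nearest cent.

Assessed value = $2,189,900 × 0.813 = $1,780,388.7
Dunlea CSD taxable value = $1,780,388.7 (exemption does not apply)
Dunlea CSD levy = $1,780,388.7 × 0.01618 = $28,806.689166

$28,806.69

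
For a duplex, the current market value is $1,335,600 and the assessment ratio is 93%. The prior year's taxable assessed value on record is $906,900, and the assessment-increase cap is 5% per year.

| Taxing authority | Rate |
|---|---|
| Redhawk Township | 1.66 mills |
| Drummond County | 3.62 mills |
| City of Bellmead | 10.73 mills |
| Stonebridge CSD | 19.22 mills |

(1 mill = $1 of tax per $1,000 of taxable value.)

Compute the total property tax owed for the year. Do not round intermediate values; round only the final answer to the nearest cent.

$33,547.59

Uncapped assessed value = $1,335,600 × 0.93 = $1,242,108
Cap limit = $906,900 × 1.05 = $952,245
Taxable assessed value = min($1,242,108, $952,245) = $952,245 (cap binds)
Redhawk Township: $952,245 × 0.00166 = $1,580.7267
Drummond County: $952,245 × 0.00362 = $3,447.1269
City of Bellmead: $952,245 × 0.01073 = $10,217.58885
Stonebridge CSD: $952,245 × 0.01922 = $18,302.1489
Total = $33,547.59135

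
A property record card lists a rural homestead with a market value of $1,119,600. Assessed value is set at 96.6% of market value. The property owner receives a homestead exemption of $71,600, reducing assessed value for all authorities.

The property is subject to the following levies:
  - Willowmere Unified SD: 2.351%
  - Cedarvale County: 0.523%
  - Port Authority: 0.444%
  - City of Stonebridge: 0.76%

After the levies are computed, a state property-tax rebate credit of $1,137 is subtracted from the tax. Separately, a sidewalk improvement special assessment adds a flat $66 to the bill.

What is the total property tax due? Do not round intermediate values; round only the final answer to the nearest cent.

Assessed value = $1,119,600 × 0.966 = $1,081,533.6
Taxable value = $1,081,533.6 − $71,600 = $1,009,933.6
Willowmere Unified SD: $1,009,933.6 × 0.02351 = $23,743.538936
Cedarvale County: $1,009,933.6 × 0.00523 = $5,281.952728
Port Authority: $1,009,933.6 × 0.00444 = $4,484.105184
City of Stonebridge: $1,009,933.6 × 0.0076 = $7,675.49536
Levies subtotal = $41,185.092208
After credit = $41,185.092208 − $1,137 = $40,048.092208
Total = $40,048.092208 + $66 = $40,114.092208

$40,114.09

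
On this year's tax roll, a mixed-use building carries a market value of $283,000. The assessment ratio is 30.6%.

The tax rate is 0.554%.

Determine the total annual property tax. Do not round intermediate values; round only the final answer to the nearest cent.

$479.75

Assessed value = $283,000 × 0.306 = $86,598
Tax = $86,598 × 0.00554 = $479.75292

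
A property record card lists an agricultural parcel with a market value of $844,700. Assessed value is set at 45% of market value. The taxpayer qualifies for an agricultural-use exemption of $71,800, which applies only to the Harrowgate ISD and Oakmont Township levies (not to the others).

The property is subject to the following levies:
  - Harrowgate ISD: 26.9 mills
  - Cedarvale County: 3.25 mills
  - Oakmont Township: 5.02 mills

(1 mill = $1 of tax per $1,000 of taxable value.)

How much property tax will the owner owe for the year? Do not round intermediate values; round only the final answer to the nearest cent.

Assessed value = $844,700 × 0.45 = $380,115
Harrowgate ISD: ($380,115 − $71,800) × 0.0269 = $308,315 × 0.0269 = $8,293.6735
Cedarvale County: $380,115 × 0.00325 = $1,235.37375
Oakmont Township: ($380,115 − $71,800) × 0.00502 = $308,315 × 0.00502 = $1,547.7413
Total = $11,076.78855

$11,076.79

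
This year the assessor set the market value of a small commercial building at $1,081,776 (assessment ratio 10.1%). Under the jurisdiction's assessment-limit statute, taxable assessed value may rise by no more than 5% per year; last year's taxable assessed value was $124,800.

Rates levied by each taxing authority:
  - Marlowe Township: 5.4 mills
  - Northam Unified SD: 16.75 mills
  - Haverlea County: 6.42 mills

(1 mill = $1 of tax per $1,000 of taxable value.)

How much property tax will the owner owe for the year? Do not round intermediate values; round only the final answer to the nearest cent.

$3,121.54

Uncapped assessed value = $1,081,776 × 0.101 = $109,259.376
Cap limit = $124,800 × 1.05 = $131,040
Taxable assessed value = min($109,259.376, $131,040) = $109,259.376 (cap does not bind)
Marlowe Township: $109,259.376 × 0.0054 = $590.0006304
Northam Unified SD: $109,259.376 × 0.01675 = $1,830.094548
Haverlea County: $109,259.376 × 0.00642 = $701.44519392
Total = $3,121.54037232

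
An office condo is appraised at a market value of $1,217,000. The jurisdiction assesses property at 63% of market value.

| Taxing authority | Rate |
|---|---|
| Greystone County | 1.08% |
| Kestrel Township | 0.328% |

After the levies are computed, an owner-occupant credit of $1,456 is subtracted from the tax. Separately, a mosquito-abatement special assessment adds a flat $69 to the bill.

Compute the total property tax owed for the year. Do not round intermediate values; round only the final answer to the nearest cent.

$9,408.28

Assessed value = $1,217,000 × 0.63 = $766,710
Greystone County: $766,710 × 0.0108 = $8,280.468
Kestrel Township: $766,710 × 0.00328 = $2,514.8088
Levies subtotal = $10,795.2768
After credit = $10,795.2768 − $1,456 = $9,339.2768
Total = $9,339.2768 + $69 = $9,408.2768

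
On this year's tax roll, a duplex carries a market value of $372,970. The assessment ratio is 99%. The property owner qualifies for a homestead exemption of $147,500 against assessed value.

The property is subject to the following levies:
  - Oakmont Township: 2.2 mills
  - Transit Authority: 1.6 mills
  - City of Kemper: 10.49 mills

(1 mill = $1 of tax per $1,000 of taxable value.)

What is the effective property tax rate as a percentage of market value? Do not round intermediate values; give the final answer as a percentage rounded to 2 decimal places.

0.85%

Assessed value = $372,970 × 0.99 = $369,240.3
Taxable value = $369,240.3 − $147,500 = $221,740.3
Oakmont Township: $221,740.3 × 0.0022 = $487.82866
Transit Authority: $221,740.3 × 0.0016 = $354.78448
City of Kemper: $221,740.3 × 0.01049 = $2,326.055747
Total tax = $3,168.668887
Effective rate = $3,168.668887 ÷ $372,970 = 0.85% of market value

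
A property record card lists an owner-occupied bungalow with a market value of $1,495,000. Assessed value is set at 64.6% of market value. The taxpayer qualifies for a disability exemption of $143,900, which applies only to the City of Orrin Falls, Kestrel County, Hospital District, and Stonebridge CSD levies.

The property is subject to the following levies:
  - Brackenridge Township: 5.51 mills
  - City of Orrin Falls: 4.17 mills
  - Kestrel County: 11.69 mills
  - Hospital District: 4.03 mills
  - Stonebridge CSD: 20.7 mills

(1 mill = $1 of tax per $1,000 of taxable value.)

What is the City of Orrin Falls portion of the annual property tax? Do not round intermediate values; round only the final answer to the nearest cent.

$3,427.20

Assessed value = $1,495,000 × 0.646 = $965,770
City of Orrin Falls taxable value = $965,770 − $143,900 = $821,870
City of Orrin Falls levy = $821,870 × 0.00417 = $3,427.1979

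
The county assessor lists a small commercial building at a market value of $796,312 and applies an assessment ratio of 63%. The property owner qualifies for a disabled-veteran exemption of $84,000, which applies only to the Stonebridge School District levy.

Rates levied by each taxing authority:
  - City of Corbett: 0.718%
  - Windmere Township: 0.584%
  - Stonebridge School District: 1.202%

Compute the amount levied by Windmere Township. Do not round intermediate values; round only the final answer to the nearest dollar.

$2,930

Assessed value = $796,312 × 0.63 = $501,676.56
Windmere Township taxable value = $501,676.56 (exemption does not apply)
Windmere Township levy = $501,676.56 × 0.00584 = $2,929.7911104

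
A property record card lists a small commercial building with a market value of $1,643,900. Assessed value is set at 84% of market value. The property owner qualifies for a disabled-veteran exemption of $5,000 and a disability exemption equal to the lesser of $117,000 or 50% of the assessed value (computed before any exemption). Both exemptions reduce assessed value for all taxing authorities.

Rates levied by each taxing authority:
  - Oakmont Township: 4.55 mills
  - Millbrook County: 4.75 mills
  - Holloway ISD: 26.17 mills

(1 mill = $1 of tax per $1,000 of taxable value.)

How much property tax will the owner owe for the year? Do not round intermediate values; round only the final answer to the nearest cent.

Assessed value = $1,643,900 × 0.84 = $1,380,876
Disability exemption = min($117,000, 50% × $1,380,876) = min($117,000, $690,438) = $117,000 (dollar cap binds)
Taxable value = $1,380,876 − $5,000 − $117,000 = $1,258,876
Oakmont Township: $1,258,876 × 0.00455 = $5,727.8858
Millbrook County: $1,258,876 × 0.00475 = $5,979.661
Holloway ISD: $1,258,876 × 0.02617 = $32,944.78492
Total = $44,652.33172

$44,652.33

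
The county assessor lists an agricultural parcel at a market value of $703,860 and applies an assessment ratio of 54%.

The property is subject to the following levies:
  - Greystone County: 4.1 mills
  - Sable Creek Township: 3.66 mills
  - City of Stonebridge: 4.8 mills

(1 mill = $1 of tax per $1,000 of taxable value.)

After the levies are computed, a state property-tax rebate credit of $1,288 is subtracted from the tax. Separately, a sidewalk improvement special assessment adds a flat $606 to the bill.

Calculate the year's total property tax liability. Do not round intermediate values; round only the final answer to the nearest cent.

Assessed value = $703,860 × 0.54 = $380,084.4
Greystone County: $380,084.4 × 0.0041 = $1,558.34604
Sable Creek Township: $380,084.4 × 0.00366 = $1,391.108904
City of Stonebridge: $380,084.4 × 0.0048 = $1,824.40512
Levies subtotal = $4,773.860064
After credit = $4,773.860064 − $1,288 = $3,485.860064
Total = $3,485.860064 + $606 = $4,091.860064

$4,091.86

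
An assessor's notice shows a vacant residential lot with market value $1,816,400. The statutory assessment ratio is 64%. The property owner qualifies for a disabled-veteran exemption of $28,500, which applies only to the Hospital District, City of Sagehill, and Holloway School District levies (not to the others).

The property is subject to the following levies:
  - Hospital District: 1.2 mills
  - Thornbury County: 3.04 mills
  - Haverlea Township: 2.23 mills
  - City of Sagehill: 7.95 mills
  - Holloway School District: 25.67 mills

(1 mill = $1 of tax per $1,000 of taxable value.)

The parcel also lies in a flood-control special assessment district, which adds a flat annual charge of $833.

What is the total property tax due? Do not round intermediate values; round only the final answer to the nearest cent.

Assessed value = $1,816,400 × 0.64 = $1,162,496
Hospital District: ($1,162,496 − $28,500) × 0.0012 = $1,133,996 × 0.0012 = $1,360.7952
Thornbury County: $1,162,496 × 0.00304 = $3,533.98784
Haverlea Township: $1,162,496 × 0.00223 = $2,592.36608
City of Sagehill: ($1,162,496 − $28,500) × 0.00795 = $1,133,996 × 0.00795 = $9,015.2682
Holloway School District: ($1,162,496 − $28,500) × 0.02567 = $1,133,996 × 0.02567 = $29,109.67732
Levies subtotal = $45,612.09464
Total = $45,612.09464 + $833 = $46,445.09464

$46,445.09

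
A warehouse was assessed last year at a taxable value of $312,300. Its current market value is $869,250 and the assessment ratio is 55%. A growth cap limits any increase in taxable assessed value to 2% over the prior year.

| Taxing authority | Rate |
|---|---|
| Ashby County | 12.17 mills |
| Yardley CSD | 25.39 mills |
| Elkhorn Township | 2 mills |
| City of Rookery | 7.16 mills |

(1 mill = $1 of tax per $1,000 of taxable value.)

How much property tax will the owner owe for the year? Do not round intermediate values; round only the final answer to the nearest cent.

Uncapped assessed value = $869,250 × 0.55 = $478,087.5
Cap limit = $312,300 × 1.02 = $318,546
Taxable assessed value = min($478,087.5, $318,546) = $318,546 (cap binds)
Ashby County: $318,546 × 0.01217 = $3,876.70482
Yardley CSD: $318,546 × 0.02539 = $8,087.88294
Elkhorn Township: $318,546 × 0.002 = $637.092
City of Rookery: $318,546 × 0.00716 = $2,280.78936
Total = $14,882.46912

$14,882.47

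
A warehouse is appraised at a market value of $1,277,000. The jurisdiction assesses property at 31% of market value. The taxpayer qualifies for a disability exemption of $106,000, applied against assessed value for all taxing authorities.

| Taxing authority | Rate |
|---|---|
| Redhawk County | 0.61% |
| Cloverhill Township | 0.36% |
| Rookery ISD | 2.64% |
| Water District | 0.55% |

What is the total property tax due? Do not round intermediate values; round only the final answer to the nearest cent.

$12,058.59

Assessed value = $1,277,000 × 0.31 = $395,870
Taxable value = $395,870 − $106,000 = $289,870
Redhawk County: $289,870 × 0.0061 = $1,768.207
Cloverhill Township: $289,870 × 0.0036 = $1,043.532
Rookery ISD: $289,870 × 0.0264 = $7,652.568
Water District: $289,870 × 0.0055 = $1,594.285
Total = $1,768.207 + $1,043.532 + $7,652.568 + $1,594.285 = $12,058.592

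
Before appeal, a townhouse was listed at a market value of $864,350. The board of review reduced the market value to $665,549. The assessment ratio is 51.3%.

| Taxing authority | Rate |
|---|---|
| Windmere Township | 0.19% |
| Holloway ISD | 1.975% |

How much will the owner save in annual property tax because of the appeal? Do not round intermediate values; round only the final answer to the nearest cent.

Old assessed value = $864,350 × 0.513 = $443,411.55
New assessed value = $665,549 × 0.513 = $341,426.637
Combined rate = 0.0019 + 0.01975 = 0.02165
Old tax = $443,411.55 × 0.02165 = $9,599.8600575
New tax = $341,426.637 × 0.02165 = $7,391.88669105
Reduction = $9,599.8600575 − $7,391.88669105 = $2,207.97336645

$2,207.97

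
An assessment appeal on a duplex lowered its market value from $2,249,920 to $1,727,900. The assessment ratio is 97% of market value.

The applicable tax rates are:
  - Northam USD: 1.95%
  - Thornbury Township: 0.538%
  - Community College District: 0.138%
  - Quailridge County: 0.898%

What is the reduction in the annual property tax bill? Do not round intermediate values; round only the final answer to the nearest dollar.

$17,844

Old assessed value = $2,249,920 × 0.97 = $2,182,422.4
New assessed value = $1,727,900 × 0.97 = $1,676,063
Combined rate = 0.0195 + 0.00538 + 0.00138 + 0.00898 = 0.03524
Old tax = $2,182,422.4 × 0.03524 = $76,908.565376
New tax = $1,676,063 × 0.03524 = $59,064.46012
Reduction = $76,908.565376 − $59,064.46012 = $17,844.105256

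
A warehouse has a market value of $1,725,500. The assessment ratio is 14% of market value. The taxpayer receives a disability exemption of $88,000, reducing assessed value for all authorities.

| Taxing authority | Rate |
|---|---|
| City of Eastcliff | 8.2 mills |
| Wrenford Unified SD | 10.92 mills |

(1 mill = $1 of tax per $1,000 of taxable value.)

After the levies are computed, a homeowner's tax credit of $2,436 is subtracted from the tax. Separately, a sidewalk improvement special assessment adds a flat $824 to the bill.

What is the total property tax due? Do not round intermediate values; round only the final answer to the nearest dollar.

Assessed value = $1,725,500 × 0.14 = $241,570
Taxable value = $241,570 − $88,000 = $153,570
City of Eastcliff: $153,570 × 0.0082 = $1,259.274
Wrenford Unified SD: $153,570 × 0.01092 = $1,676.9844
Levies subtotal = $2,936.2584
After credit = $2,936.2584 − $2,436 = $500.2584
Total = $500.2584 + $824 = $1,324.2584

$1,324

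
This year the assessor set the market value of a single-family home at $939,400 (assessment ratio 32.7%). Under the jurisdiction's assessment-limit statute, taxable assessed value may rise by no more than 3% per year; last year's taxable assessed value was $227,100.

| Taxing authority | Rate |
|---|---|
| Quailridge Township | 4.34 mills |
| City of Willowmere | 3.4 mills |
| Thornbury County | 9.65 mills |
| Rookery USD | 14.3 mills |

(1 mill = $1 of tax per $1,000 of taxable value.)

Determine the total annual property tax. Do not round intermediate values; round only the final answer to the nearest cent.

$7,412.70

Uncapped assessed value = $939,400 × 0.327 = $307,183.8
Cap limit = $227,100 × 1.03 = $233,913
Taxable assessed value = min($307,183.8, $233,913) = $233,913 (cap binds)
Quailridge Township: $233,913 × 0.00434 = $1,015.18242
City of Willowmere: $233,913 × 0.0034 = $795.3042
Thornbury County: $233,913 × 0.00965 = $2,257.26045
Rookery USD: $233,913 × 0.0143 = $3,344.9559
Total = $7,412.70297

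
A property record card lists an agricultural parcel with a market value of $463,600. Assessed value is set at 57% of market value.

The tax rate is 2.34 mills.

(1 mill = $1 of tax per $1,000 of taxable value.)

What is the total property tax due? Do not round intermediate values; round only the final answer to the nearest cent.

$618.35

Assessed value = $463,600 × 0.57 = $264,252
Tax = $264,252 × 0.00234 = $618.34968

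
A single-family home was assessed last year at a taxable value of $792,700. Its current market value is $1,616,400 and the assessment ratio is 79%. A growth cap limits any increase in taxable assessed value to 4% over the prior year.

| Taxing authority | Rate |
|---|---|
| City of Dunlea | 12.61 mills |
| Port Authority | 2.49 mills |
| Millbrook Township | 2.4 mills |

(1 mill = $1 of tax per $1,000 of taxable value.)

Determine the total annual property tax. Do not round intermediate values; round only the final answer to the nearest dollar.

Uncapped assessed value = $1,616,400 × 0.79 = $1,276,956
Cap limit = $792,700 × 1.04 = $824,408
Taxable assessed value = min($1,276,956, $824,408) = $824,408 (cap binds)
City of Dunlea: $824,408 × 0.01261 = $10,395.78488
Port Authority: $824,408 × 0.00249 = $2,052.77592
Millbrook Township: $824,408 × 0.0024 = $1,978.5792
Total = $14,427.14

$14,427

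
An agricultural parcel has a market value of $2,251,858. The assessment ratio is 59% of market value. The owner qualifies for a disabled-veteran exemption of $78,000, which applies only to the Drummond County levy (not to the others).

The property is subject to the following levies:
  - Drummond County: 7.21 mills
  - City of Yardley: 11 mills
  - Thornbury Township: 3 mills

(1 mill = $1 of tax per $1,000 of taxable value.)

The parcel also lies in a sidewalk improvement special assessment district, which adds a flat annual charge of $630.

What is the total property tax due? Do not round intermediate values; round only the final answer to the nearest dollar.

Assessed value = $2,251,858 × 0.59 = $1,328,596.22
Drummond County: ($1,328,596.22 − $78,000) × 0.00721 = $1,250,596.22 × 0.00721 = $9,016.7987462
City of Yardley: $1,328,596.22 × 0.011 = $14,614.55842
Thornbury Township: $1,328,596.22 × 0.003 = $3,985.78866
Levies subtotal = $27,617.1458262
Total = $27,617.1458262 + $630 = $28,247.1458262

$28,247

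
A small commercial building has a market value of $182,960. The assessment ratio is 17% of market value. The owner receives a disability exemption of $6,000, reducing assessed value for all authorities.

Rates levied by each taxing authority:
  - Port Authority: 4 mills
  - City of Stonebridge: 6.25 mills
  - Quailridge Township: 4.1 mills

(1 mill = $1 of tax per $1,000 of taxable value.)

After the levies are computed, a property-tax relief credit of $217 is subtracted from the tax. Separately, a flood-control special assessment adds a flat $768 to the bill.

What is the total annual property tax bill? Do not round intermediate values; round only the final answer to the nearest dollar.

$911

Assessed value = $182,960 × 0.17 = $31,103.2
Taxable value = $31,103.2 − $6,000 = $25,103.2
Port Authority: $25,103.2 × 0.004 = $100.4128
City of Stonebridge: $25,103.2 × 0.00625 = $156.895
Quailridge Township: $25,103.2 × 0.0041 = $102.92312
Levies subtotal = $360.23092
After credit = $360.23092 − $217 = $143.23092
Total = $143.23092 + $768 = $911.23092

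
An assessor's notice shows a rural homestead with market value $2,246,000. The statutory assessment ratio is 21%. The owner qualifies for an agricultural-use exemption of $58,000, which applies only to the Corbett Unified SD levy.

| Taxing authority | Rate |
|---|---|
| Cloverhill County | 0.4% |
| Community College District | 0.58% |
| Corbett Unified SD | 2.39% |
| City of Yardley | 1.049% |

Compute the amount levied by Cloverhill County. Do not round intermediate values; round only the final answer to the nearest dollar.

Assessed value = $2,246,000 × 0.21 = $471,660
Cloverhill County taxable value = $471,660 (exemption does not apply)
Cloverhill County levy = $471,660 × 0.004 = $1,886.64

$1,887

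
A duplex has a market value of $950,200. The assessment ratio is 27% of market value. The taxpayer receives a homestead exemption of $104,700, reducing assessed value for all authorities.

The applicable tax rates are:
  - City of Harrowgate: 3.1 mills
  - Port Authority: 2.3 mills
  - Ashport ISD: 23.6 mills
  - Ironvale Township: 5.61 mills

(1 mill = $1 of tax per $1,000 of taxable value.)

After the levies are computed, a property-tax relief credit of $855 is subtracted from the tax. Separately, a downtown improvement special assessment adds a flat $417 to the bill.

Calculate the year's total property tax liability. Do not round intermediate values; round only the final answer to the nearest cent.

$4,817.67

Assessed value = $950,200 × 0.27 = $256,554
Taxable value = $256,554 − $104,700 = $151,854
City of Harrowgate: $151,854 × 0.0031 = $470.7474
Port Authority: $151,854 × 0.0023 = $349.2642
Ashport ISD: $151,854 × 0.0236 = $3,583.7544
Ironvale Township: $151,854 × 0.00561 = $851.90094
Levies subtotal = $5,255.66694
After credit = $5,255.66694 − $855 = $4,400.66694
Total = $4,400.66694 + $417 = $4,817.66694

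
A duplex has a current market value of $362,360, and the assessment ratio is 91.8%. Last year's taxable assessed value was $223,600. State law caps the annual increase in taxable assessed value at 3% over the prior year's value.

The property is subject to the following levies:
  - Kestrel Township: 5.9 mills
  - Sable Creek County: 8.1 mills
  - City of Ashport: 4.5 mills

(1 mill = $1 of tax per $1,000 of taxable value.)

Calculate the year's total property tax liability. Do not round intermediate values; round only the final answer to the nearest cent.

Uncapped assessed value = $362,360 × 0.918 = $332,646.48
Cap limit = $223,600 × 1.03 = $230,308
Taxable assessed value = min($332,646.48, $230,308) = $230,308 (cap binds)
Kestrel Township: $230,308 × 0.0059 = $1,358.8172
Sable Creek County: $230,308 × 0.0081 = $1,865.4948
City of Ashport: $230,308 × 0.0045 = $1,036.386
Total = $4,260.698

$4,260.70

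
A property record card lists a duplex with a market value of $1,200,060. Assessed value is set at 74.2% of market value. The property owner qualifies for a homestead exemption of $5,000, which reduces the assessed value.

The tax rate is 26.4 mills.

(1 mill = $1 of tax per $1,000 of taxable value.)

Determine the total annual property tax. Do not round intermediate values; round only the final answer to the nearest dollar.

Assessed value = $1,200,060 × 0.742 = $890,444.52
Taxable value = $890,444.52 − $5,000 = $885,444.52
Tax = $885,444.52 × 0.0264 = $23,375.735328

$23,376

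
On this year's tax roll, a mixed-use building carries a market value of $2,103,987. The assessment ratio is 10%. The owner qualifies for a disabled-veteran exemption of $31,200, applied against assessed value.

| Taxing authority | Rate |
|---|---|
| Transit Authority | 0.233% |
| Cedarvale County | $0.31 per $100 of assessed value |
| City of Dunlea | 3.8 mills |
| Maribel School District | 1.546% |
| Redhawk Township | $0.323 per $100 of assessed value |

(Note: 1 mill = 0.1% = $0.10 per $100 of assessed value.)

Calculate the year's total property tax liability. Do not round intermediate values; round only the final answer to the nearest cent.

Assessed value = $2,103,987 × 0.1 = $210,398.7
Taxable value = $210,398.7 − $31,200 = $179,198.7
Transit Authority: $179,198.7 × 0.00233 = $417.532971
Cedarvale County: $179,198.7 × 0.0031 = $555.51597
City of Dunlea: $179,198.7 × 0.0038 = $680.95506
Maribel School District: $179,198.7 × 0.01546 = $2,770.411902
Redhawk Township: $179,198.7 × 0.00323 = $578.811801
Total = $5,003.227704

$5,003.23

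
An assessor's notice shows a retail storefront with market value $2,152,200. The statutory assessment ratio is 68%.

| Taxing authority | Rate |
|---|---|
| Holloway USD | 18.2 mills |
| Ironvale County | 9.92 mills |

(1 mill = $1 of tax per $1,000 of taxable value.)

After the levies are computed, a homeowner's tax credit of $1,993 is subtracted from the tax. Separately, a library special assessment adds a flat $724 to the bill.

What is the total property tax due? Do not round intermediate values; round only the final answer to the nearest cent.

$39,884.51

Assessed value = $2,152,200 × 0.68 = $1,463,496
Holloway USD: $1,463,496 × 0.0182 = $26,635.6272
Ironvale County: $1,463,496 × 0.00992 = $14,517.88032
Levies subtotal = $41,153.50752
After credit = $41,153.50752 − $1,993 = $39,160.50752
Total = $39,160.50752 + $724 = $39,884.50752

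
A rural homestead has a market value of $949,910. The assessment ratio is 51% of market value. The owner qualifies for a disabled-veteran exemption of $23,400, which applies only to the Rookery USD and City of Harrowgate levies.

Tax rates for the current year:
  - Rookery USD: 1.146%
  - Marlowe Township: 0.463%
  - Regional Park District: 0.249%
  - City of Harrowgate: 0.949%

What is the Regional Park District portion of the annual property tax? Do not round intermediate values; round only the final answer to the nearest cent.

Assessed value = $949,910 × 0.51 = $484,454.1
Regional Park District taxable value = $484,454.1 (exemption does not apply)
Regional Park District levy = $484,454.1 × 0.00249 = $1,206.290709

$1,206.29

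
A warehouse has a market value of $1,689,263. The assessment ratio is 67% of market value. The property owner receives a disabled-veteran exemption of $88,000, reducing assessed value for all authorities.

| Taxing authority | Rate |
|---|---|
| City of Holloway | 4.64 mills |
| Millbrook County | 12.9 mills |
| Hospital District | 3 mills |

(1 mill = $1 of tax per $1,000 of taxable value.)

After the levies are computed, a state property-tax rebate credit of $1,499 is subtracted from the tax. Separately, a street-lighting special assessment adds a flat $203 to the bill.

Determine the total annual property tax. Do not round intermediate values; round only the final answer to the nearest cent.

$20,143.78

Assessed value = $1,689,263 × 0.67 = $1,131,806.21
Taxable value = $1,131,806.21 − $88,000 = $1,043,806.21
City of Holloway: $1,043,806.21 × 0.00464 = $4,843.2608144
Millbrook County: $1,043,806.21 × 0.0129 = $13,465.100109
Hospital District: $1,043,806.21 × 0.003 = $3,131.41863
Levies subtotal = $21,439.7795534
After credit = $21,439.7795534 − $1,499 = $19,940.7795534
Total = $19,940.7795534 + $203 = $20,143.7795534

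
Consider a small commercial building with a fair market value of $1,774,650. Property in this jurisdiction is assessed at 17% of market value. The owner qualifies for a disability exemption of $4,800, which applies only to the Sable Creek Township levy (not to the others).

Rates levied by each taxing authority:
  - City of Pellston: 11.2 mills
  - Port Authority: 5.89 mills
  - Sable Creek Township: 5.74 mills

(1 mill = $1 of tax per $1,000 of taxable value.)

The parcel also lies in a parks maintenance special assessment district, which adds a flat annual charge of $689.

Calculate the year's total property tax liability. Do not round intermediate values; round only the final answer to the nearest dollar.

$7,549

Assessed value = $1,774,650 × 0.17 = $301,690.5
City of Pellston: $301,690.5 × 0.0112 = $3,378.9336
Port Authority: $301,690.5 × 0.00589 = $1,776.957045
Sable Creek Township: ($301,690.5 − $4,800) × 0.00574 = $296,890.5 × 0.00574 = $1,704.15147
Levies subtotal = $6,860.042115
Total = $6,860.042115 + $689 = $7,549.042115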